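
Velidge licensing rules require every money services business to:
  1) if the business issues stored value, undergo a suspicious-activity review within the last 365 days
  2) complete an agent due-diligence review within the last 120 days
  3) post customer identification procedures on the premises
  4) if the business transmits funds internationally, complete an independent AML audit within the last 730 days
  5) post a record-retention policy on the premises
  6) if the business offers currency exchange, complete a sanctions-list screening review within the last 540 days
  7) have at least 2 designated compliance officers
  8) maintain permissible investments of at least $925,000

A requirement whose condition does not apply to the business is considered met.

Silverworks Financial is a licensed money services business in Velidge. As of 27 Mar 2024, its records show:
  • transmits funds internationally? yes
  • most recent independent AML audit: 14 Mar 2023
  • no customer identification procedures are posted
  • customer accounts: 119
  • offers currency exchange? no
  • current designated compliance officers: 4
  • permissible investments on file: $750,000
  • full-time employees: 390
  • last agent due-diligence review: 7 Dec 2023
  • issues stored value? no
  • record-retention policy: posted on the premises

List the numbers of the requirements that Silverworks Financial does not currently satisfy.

3, 8

1. condition 'issues stored value' does not hold → requirement n/a → met
2. agent due-diligence review 111 days ago vs limit 120 → met
3. customer identification procedures absent → not met
4. condition 'transmits funds internationally' holds; independent AML audit 379 days ago vs limit 730 → met
5. record-retention policy present → met
6. condition 'offers currency exchange' does not hold → requirement n/a → met
7. designated compliance officers 4 ≥ 2 → met
8. permissible investments $750,000 < $925,000 → not met
Not met: 3, 8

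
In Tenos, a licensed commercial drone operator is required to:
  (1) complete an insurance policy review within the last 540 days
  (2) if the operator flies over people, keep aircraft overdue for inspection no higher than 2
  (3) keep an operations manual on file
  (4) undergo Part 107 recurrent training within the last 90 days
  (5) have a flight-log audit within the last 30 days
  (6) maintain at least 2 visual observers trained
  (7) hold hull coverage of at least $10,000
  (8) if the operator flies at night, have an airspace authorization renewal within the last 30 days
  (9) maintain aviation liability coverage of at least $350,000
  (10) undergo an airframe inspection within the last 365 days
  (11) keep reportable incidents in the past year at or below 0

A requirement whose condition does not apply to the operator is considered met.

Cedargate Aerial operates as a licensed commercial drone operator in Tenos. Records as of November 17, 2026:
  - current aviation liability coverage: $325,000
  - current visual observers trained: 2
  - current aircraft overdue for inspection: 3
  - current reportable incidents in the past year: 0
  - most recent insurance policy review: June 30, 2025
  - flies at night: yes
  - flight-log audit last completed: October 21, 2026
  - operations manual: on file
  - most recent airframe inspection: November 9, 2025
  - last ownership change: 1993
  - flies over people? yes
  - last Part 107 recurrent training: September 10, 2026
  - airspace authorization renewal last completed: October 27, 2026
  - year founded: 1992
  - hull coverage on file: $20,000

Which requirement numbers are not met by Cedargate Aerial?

1. insurance policy review 505 days ago vs limit 540 → met
2. condition 'flies over people' holds; aircraft overdue for inspection 3 > 2 → not met
3. operations manual present → met
4. Part 107 recurrent training 68 days ago vs limit 90 → met
5. flight-log audit 27 days ago vs limit 30 → met
6. visual observers trained 2 ≥ 2 → met
7. hull coverage $20,000 ≥ $10,000 → met
8. condition 'flies at night' holds; airspace authorization renewal 21 days ago vs limit 30 → met
9. aviation liability coverage $325,000 < $350,000 → not met
10. airframe inspection 373 days ago vs limit 365 → not met
11. reportable incidents in the past year 0 ≤ 0 → met
Not met: 2, 9, 10

2, 9, 10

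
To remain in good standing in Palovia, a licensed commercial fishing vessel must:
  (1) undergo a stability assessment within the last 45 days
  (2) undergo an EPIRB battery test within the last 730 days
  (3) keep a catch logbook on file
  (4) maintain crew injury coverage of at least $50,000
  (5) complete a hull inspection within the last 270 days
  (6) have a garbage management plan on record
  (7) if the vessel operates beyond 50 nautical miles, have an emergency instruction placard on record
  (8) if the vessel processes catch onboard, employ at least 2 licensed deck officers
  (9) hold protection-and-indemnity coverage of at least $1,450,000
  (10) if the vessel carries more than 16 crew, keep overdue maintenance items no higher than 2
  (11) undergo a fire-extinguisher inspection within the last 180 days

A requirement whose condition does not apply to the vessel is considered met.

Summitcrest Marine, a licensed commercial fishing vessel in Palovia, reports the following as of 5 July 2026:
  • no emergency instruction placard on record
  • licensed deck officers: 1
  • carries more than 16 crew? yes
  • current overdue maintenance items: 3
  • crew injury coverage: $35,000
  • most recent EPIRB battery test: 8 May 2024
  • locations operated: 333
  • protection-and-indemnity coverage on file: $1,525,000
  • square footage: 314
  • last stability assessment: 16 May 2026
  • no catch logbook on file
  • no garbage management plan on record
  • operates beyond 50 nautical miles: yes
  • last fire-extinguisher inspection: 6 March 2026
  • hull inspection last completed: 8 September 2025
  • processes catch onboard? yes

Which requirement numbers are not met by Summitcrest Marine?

1. stability assessment 50 days ago vs limit 45 → not met
2. EPIRB battery test 788 days ago vs limit 730 → not met
3. catch logbook absent → not met
4. crew injury coverage $35,000 < $50,000 → not met
5. hull inspection 300 days ago vs limit 270 → not met
6. garbage management plan absent → not met
7. condition 'operates beyond 50 nautical miles' holds; emergency instruction placard absent → not met
8. condition 'processes catch onboard' holds; licensed deck officers 1 < 2 → not met
9. protection-and-indemnity coverage $1,525,000 ≥ $1,450,000 → met
10. condition 'carries more than 16 crew' holds; overdue maintenance items 3 > 2 → not met
11. fire-extinguisher inspection 121 days ago vs limit 180 → met
Not met: 1, 2, 3, 4, 5, 6, 7, 8, 10

1, 2, 3, 4, 5, 6, 7, 8, 10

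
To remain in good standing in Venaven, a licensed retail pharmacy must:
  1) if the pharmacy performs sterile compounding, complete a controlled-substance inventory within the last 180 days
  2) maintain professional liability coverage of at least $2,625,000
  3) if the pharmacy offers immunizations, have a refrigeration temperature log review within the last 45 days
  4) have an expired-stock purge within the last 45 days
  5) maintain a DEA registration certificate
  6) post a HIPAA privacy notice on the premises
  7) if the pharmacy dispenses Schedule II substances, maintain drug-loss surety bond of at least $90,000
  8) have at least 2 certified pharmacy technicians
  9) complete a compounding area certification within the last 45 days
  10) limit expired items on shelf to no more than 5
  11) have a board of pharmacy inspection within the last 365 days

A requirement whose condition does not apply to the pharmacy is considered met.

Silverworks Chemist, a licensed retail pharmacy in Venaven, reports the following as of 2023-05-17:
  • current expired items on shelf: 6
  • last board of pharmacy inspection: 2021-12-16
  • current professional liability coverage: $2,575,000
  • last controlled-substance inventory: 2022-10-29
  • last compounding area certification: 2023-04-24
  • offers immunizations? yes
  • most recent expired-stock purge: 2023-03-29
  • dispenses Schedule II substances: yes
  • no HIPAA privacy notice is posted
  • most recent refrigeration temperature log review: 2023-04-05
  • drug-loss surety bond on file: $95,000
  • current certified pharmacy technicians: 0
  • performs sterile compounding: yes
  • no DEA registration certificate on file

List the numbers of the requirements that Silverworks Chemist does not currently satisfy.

1, 2, 4, 5, 6, 8, 10, 11

1. condition 'performs sterile compounding' holds; controlled-substance inventory 200 days ago vs limit 180 → not met
2. professional liability coverage $2,575,000 < $2,625,000 → not met
3. condition 'offers immunizations' holds; refrigeration temperature log review 42 days ago vs limit 45 → met
4. expired-stock purge 49 days ago vs limit 45 → not met
5. DEA registration certificate absent → not met
6. HIPAA privacy notice absent → not met
7. condition 'dispenses Schedule II substances' holds; drug-loss surety bond $95,000 ≥ $90,000 → met
8. certified pharmacy technicians 0 < 2 → not met
9. compounding area certification 23 days ago vs limit 45 → met
10. expired items on shelf 6 > 5 → not met
11. board of pharmacy inspection 517 days ago vs limit 365 → not met
Not met: 1, 2, 4, 5, 6, 8, 10, 11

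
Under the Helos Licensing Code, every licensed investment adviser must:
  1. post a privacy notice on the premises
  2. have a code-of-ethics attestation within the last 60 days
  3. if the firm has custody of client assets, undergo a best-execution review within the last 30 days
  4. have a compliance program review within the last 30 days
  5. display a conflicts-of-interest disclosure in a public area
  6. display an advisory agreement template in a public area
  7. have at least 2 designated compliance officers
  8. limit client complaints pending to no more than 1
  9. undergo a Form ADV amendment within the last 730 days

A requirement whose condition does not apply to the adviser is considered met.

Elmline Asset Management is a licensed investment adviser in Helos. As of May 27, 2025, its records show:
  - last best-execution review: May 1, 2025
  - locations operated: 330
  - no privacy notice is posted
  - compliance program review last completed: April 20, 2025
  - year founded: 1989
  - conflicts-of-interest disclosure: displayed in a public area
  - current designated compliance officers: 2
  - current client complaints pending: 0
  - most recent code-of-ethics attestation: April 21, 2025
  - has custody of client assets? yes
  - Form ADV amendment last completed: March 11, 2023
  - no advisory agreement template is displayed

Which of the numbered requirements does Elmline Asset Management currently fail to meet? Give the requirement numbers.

1, 4, 6, 9

1. privacy notice absent → not met
2. code-of-ethics attestation 36 days ago vs limit 60 → met
3. condition 'has custody of client assets' holds; best-execution review 26 days ago vs limit 30 → met
4. compliance program review 37 days ago vs limit 30 → not met
5. conflicts-of-interest disclosure present → met
6. advisory agreement template absent → not met
7. designated compliance officers 2 ≥ 2 → met
8. client complaints pending 0 ≤ 1 → met
9. Form ADV amendment 808 days ago vs limit 730 → not met
Not met: 1, 4, 6, 9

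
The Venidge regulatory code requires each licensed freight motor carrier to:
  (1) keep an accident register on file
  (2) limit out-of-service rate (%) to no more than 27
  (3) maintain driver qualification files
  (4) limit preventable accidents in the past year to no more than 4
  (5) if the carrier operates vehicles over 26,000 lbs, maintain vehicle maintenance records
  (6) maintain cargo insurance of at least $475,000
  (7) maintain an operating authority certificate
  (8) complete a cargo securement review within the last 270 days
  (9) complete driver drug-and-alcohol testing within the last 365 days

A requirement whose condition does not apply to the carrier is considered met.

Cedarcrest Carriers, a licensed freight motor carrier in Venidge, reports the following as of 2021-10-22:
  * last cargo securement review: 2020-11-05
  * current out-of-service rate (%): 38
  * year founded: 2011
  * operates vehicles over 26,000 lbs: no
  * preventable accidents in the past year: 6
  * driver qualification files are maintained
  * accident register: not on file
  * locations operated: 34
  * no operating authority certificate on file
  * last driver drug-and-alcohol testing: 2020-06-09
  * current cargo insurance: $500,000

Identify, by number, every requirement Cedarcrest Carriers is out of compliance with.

1, 2, 4, 7, 8, 9

1. accident register absent → not met
2. out-of-service rate (%) 38 > 27 → not met
3. driver qualification files present → met
4. preventable accidents in the past year 6 > 4 → not met
5. condition 'operates vehicles over 26,000 lbs' does not hold → requirement n/a → met
6. cargo insurance $500,000 ≥ $475,000 → met
7. operating authority certificate absent → not met
8. cargo securement review 351 days ago vs limit 270 → not met
9. driver drug-and-alcohol testing 500 days ago vs limit 365 → not met
Not met: 1, 2, 4, 7, 8, 9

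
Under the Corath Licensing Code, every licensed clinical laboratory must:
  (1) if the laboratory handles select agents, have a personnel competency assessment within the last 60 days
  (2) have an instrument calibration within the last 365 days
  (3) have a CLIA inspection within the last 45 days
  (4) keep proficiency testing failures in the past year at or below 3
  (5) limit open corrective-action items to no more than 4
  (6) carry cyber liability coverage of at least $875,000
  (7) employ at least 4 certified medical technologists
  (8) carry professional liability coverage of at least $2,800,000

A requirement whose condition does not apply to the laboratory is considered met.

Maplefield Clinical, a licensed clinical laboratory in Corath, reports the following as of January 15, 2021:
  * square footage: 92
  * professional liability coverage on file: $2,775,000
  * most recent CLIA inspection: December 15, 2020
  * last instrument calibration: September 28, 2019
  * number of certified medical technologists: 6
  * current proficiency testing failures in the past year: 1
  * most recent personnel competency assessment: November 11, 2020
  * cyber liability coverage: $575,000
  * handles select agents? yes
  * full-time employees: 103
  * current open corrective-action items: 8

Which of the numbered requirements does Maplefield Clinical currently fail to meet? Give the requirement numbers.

1, 2, 5, 6, 8

1. condition 'handles select agents' holds; personnel competency assessment 65 days ago vs limit 60 → not met
2. instrument calibration 475 days ago vs limit 365 → not met
3. CLIA inspection 31 days ago vs limit 45 → met
4. proficiency testing failures in the past year 1 ≤ 3 → met
5. open corrective-action items 8 > 4 → not met
6. cyber liability coverage $575,000 < $875,000 → not met
7. certified medical technologists 6 ≥ 4 → met
8. professional liability coverage $2,775,000 < $2,800,000 → not met
Not met: 1, 2, 5, 6, 8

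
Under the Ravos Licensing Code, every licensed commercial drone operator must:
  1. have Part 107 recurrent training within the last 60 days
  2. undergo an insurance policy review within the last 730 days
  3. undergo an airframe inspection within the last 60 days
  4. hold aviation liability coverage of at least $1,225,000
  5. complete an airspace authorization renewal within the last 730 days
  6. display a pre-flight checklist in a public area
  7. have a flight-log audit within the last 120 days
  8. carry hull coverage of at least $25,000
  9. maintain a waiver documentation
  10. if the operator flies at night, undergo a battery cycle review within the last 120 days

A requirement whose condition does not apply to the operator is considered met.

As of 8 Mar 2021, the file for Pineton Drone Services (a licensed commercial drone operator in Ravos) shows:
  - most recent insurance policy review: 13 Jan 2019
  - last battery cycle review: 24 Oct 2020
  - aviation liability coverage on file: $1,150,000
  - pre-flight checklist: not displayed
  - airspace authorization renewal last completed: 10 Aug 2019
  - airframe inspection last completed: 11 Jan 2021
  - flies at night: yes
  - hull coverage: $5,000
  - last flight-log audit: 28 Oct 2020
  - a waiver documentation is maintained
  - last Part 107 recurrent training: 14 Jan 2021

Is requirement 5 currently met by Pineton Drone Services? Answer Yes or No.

Yes

5. airspace authorization renewal 576 days ago vs limit 730 → met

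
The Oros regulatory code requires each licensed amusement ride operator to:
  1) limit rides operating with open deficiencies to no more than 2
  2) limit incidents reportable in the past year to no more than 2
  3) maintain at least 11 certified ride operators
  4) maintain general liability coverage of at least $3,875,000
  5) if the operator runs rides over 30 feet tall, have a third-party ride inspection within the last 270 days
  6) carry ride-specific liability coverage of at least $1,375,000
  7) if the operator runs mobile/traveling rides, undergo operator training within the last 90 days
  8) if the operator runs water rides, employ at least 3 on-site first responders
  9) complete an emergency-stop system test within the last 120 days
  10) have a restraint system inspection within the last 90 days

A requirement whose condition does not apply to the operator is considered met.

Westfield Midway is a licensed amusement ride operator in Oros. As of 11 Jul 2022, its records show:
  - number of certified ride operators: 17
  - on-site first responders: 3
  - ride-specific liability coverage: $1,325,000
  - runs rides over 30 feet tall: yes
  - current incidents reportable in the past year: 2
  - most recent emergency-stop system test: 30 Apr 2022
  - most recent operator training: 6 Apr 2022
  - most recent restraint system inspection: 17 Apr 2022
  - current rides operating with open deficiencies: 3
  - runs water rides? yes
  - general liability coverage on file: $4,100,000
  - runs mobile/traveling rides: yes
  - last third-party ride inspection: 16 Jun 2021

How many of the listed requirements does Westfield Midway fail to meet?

1. rides operating with open deficiencies 3 > 2 → not met
2. incidents reportable in the past year 2 ≤ 2 → met
3. certified ride operators 17 ≥ 11 → met
4. general liability coverage $4,100,000 ≥ $3,875,000 → met
5. condition 'runs rides over 30 feet tall' holds; third-party ride inspection 390 days ago vs limit 270 → not met
6. ride-specific liability coverage $1,325,000 < $1,375,000 → not met
7. condition 'runs mobile/traveling rides' holds; operator training 96 days ago vs limit 90 → not met
8. condition 'runs water rides' holds; on-site first responders 3 ≥ 3 → met
9. emergency-stop system test 72 days ago vs limit 120 → met
10. restraint system inspection 85 days ago vs limit 90 → met
Not met: 4 of 10

4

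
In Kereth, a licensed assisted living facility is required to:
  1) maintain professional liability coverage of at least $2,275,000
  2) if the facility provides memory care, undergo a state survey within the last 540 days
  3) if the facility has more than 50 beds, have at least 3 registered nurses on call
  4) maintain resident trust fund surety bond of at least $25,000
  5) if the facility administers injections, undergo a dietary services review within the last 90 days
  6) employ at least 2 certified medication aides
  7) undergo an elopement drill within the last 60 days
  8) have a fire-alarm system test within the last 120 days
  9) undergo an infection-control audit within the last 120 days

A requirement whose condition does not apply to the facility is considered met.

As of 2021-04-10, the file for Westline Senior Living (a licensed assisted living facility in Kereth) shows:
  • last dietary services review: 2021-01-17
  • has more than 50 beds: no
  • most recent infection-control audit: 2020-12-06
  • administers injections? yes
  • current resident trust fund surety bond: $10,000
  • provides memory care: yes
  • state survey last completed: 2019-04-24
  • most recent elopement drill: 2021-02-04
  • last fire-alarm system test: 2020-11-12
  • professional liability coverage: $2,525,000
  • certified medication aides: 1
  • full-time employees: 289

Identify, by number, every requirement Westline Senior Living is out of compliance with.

1. professional liability coverage $2,525,000 ≥ $2,275,000 → met
2. condition 'provides memory care' holds; state survey 717 days ago vs limit 540 → not met
3. condition 'has more than 50 beds' does not hold → requirement n/a → met
4. resident trust fund surety bond $10,000 < $25,000 → not met
5. condition 'administers injections' holds; dietary services review 83 days ago vs limit 90 → met
6. certified medication aides 1 < 2 → not met
7. elopement drill 65 days ago vs limit 60 → not met
8. fire-alarm system test 149 days ago vs limit 120 → not met
9. infection-control audit 125 days ago vs limit 120 → not met
Not met: 2, 4, 6, 7, 8, 9

2, 4, 6, 7, 8, 9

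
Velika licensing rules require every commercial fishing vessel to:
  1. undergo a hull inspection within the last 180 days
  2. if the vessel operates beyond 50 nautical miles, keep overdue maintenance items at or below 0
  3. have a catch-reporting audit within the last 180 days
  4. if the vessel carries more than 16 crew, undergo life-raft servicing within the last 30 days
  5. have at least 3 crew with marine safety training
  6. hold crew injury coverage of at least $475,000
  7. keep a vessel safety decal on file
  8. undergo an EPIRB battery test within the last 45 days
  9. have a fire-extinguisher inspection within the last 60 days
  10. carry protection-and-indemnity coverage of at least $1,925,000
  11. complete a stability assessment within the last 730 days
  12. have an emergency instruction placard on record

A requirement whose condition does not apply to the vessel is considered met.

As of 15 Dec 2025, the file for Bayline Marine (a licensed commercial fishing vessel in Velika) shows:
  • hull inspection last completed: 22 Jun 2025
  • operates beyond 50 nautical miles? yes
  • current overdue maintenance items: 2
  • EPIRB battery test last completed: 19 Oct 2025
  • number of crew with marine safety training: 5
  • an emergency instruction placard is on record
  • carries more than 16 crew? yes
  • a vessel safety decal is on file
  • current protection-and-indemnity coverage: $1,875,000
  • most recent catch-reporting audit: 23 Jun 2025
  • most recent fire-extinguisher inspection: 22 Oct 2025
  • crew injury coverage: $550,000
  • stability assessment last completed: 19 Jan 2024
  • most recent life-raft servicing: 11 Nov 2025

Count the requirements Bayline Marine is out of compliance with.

1. hull inspection 176 days ago vs limit 180 → met
2. condition 'operates beyond 50 nautical miles' holds; overdue maintenance items 2 > 0 → not met
3. catch-reporting audit 175 days ago vs limit 180 → met
4. condition 'carries more than 16 crew' holds; life-raft servicing 34 days ago vs limit 30 → not met
5. crew with marine safety training 5 ≥ 3 → met
6. crew injury coverage $550,000 ≥ $475,000 → met
7. vessel safety decal present → met
8. EPIRB battery test 57 days ago vs limit 45 → not met
9. fire-extinguisher inspection 54 days ago vs limit 60 → met
10. protection-and-indemnity coverage $1,875,000 < $1,925,000 → not met
11. stability assessment 696 days ago vs limit 730 → met
12. emergency instruction placard present → met
Not met: 4 of 12

4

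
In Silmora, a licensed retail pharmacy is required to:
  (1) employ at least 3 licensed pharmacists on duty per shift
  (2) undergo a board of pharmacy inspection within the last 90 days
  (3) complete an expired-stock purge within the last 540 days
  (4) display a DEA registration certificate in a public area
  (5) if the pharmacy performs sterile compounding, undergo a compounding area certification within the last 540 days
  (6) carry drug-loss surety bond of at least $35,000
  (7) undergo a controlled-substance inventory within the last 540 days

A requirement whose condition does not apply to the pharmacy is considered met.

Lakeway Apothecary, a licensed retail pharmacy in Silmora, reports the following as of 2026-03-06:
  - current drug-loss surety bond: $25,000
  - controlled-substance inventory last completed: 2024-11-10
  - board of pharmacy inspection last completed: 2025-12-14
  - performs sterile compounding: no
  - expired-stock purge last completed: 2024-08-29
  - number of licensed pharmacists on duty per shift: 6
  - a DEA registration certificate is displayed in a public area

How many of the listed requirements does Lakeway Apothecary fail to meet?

2

1. licensed pharmacists on duty per shift 6 ≥ 3 → met
2. board of pharmacy inspection 82 days ago vs limit 90 → met
3. expired-stock purge 554 days ago vs limit 540 → not met
4. DEA registration certificate present → met
5. condition 'performs sterile compounding' does not hold → requirement n/a → met
6. drug-loss surety bond $25,000 < $35,000 → not met
7. controlled-substance inventory 481 days ago vs limit 540 → met
Not met: 2 of 7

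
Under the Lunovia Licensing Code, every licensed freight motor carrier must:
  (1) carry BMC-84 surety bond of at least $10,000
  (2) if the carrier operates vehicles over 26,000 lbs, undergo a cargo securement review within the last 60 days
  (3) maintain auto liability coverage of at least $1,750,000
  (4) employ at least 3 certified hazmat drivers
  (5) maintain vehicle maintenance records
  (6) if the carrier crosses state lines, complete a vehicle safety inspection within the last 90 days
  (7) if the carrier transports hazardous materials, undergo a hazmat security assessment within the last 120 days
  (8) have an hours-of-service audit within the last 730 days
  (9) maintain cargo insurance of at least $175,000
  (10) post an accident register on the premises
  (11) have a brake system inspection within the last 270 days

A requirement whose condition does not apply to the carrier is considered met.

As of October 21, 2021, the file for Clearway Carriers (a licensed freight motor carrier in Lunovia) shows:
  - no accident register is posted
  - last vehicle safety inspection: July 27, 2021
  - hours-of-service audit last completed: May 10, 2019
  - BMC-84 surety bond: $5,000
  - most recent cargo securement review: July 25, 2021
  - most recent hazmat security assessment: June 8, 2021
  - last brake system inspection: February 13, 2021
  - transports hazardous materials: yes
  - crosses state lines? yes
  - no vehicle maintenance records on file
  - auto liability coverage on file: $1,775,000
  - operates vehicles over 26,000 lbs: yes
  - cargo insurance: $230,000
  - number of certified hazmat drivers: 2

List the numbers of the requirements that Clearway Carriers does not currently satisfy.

1, 2, 4, 5, 7, 8, 10

1. BMC-84 surety bond $5,000 < $10,000 → not met
2. condition 'operates vehicles over 26,000 lbs' holds; cargo securement review 88 days ago vs limit 60 → not met
3. auto liability coverage $1,775,000 ≥ $1,750,000 → met
4. certified hazmat drivers 2 < 3 → not met
5. vehicle maintenance records absent → not met
6. condition 'crosses state lines' holds; vehicle safety inspection 86 days ago vs limit 90 → met
7. condition 'transports hazardous materials' holds; hazmat security assessment 135 days ago vs limit 120 → not met
8. hours-of-service audit 895 days ago vs limit 730 → not met
9. cargo insurance $230,000 ≥ $175,000 → met
10. accident register absent → not met
11. brake system inspection 250 days ago vs limit 270 → met
Not met: 1, 2, 4, 5, 7, 8, 10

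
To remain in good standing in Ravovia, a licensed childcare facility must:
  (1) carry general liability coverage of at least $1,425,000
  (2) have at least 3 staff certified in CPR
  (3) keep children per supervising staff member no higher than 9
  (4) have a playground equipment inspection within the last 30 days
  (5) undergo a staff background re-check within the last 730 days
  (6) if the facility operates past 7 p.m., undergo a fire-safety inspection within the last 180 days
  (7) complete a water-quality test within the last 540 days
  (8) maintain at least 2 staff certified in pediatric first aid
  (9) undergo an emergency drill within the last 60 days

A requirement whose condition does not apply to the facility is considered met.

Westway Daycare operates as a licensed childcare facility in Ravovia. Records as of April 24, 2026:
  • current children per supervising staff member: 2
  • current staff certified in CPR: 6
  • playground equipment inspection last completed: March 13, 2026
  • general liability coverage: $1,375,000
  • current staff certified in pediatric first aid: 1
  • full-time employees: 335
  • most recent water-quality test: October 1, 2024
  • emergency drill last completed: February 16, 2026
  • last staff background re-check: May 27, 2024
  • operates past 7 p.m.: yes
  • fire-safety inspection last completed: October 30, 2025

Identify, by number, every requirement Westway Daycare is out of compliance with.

1. general liability coverage $1,375,000 < $1,425,000 → not met
2. staff certified in CPR 6 ≥ 3 → met
3. children per supervising staff member 2 ≤ 9 → met
4. playground equipment inspection 42 days ago vs limit 30 → not met
5. staff background re-check 697 days ago vs limit 730 → met
6. condition 'operates past 7 p.m.' holds; fire-safety inspection 176 days ago vs limit 180 → met
7. water-quality test 570 days ago vs limit 540 → not met
8. staff certified in pediatric first aid 1 < 2 → not met
9. emergency drill 67 days ago vs limit 60 → not met
Not met: 1, 4, 7, 8, 9

1, 4, 7, 8, 9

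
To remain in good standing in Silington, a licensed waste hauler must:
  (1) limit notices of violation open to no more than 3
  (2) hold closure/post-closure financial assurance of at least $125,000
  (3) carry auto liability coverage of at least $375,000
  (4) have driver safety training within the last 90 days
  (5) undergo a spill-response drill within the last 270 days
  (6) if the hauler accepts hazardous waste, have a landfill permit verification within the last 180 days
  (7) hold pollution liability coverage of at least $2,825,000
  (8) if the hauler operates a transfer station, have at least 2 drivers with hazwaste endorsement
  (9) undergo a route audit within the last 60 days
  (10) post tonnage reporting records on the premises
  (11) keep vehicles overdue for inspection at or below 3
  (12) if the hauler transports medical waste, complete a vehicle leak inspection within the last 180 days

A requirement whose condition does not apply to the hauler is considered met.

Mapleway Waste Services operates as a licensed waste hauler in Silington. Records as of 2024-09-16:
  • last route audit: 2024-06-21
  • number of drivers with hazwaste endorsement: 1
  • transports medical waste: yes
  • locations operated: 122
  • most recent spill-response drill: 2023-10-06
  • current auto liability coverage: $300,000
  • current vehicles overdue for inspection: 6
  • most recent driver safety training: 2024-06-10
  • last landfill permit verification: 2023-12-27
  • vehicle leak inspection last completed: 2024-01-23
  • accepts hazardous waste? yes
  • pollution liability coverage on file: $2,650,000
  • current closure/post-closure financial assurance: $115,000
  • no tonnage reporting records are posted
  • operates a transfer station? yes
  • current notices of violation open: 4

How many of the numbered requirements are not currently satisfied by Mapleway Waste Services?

1. notices of violation open 4 > 3 → not met
2. closure/post-closure financial assurance $115,000 < $125,000 → not met
3. auto liability coverage $300,000 < $375,000 → not met
4. driver safety training 98 days ago vs limit 90 → not met
5. spill-response drill 346 days ago vs limit 270 → not met
6. condition 'accepts hazardous waste' holds; landfill permit verification 264 days ago vs limit 180 → not met
7. pollution liability coverage $2,650,000 < $2,825,000 → not met
8. condition 'operates a transfer station' holds; drivers with hazwaste endorsement 1 < 2 → not met
9. route audit 87 days ago vs limit 60 → not met
10. tonnage reporting records absent → not met
11. vehicles overdue for inspection 6 > 3 → not met
12. condition 'transports medical waste' holds; vehicle leak inspection 237 days ago vs limit 180 → not met
Not met: 12 of 12

12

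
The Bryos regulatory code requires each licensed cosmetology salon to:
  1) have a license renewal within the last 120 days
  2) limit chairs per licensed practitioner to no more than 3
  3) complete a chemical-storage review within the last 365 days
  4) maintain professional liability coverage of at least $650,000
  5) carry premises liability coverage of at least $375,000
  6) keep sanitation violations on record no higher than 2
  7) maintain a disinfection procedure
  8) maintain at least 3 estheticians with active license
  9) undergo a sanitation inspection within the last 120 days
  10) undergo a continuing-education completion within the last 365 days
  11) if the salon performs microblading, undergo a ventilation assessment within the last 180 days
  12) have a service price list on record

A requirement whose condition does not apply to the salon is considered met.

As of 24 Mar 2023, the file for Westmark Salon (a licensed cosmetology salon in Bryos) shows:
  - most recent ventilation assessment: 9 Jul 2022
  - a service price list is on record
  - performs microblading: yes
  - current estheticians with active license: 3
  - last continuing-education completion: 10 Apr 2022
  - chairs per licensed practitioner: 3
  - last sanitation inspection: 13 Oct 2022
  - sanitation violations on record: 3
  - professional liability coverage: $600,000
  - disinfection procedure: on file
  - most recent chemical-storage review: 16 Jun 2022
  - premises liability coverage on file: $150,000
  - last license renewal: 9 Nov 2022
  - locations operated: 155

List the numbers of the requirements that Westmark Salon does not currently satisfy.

1. license renewal 135 days ago vs limit 120 → not met
2. chairs per licensed practitioner 3 ≤ 3 → met
3. chemical-storage review 281 days ago vs limit 365 → met
4. professional liability coverage $600,000 < $650,000 → not met
5. premises liability coverage $150,000 < $375,000 → not met
6. sanitation violations on record 3 > 2 → not met
7. disinfection procedure present → met
8. estheticians with active license 3 ≥ 3 → met
9. sanitation inspection 162 days ago vs limit 120 → not met
10. continuing-education completion 348 days ago vs limit 365 → met
11. condition 'performs microblading' holds; ventilation assessment 258 days ago vs limit 180 → not met
12. service price list present → met
Not met: 1, 4, 5, 6, 9, 11

1, 4, 5, 6, 9, 11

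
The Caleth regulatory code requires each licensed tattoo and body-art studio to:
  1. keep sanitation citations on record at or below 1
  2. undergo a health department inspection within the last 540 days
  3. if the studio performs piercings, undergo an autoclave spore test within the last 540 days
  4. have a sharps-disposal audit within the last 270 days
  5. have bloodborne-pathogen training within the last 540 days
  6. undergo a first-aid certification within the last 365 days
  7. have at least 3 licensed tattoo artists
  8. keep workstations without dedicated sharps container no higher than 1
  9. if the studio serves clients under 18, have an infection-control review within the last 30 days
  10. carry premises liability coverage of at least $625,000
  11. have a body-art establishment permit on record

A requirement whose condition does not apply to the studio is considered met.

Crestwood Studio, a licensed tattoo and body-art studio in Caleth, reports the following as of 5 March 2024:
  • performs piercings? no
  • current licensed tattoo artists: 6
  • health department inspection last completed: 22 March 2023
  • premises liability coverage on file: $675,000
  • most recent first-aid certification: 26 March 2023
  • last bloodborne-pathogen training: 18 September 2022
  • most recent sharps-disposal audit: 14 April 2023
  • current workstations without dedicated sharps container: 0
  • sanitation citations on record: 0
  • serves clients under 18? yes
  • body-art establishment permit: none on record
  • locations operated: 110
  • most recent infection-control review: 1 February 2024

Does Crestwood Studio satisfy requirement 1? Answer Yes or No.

Yes

1. sanitation citations on record 0 ≤ 1 → met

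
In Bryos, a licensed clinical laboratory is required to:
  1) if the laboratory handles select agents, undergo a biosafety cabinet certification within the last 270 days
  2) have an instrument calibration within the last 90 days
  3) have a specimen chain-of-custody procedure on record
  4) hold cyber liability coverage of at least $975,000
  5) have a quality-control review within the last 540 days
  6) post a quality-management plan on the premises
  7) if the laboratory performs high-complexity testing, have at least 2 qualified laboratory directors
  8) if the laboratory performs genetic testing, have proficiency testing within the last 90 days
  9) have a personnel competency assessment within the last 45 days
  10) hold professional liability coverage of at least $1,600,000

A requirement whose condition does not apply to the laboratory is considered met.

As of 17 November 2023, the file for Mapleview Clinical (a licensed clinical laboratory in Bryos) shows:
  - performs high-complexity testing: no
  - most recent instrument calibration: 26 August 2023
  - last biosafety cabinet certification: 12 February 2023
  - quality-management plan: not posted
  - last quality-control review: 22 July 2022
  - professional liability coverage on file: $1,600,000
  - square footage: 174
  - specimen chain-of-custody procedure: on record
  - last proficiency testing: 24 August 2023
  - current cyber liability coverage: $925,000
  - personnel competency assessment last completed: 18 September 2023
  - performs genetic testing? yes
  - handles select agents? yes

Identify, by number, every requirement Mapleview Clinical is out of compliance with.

1, 4, 6, 9

1. condition 'handles select agents' holds; biosafety cabinet certification 278 days ago vs limit 270 → not met
2. instrument calibration 83 days ago vs limit 90 → met
3. specimen chain-of-custody procedure present → met
4. cyber liability coverage $925,000 < $975,000 → not met
5. quality-control review 483 days ago vs limit 540 → met
6. quality-management plan absent → not met
7. condition 'performs high-complexity testing' does not hold → requirement n/a → met
8. condition 'performs genetic testing' holds; proficiency testing 85 days ago vs limit 90 → met
9. personnel competency assessment 60 days ago vs limit 45 → not met
10. professional liability coverage $1,600,000 ≥ $1,600,000 → met
Not met: 1, 4, 6, 9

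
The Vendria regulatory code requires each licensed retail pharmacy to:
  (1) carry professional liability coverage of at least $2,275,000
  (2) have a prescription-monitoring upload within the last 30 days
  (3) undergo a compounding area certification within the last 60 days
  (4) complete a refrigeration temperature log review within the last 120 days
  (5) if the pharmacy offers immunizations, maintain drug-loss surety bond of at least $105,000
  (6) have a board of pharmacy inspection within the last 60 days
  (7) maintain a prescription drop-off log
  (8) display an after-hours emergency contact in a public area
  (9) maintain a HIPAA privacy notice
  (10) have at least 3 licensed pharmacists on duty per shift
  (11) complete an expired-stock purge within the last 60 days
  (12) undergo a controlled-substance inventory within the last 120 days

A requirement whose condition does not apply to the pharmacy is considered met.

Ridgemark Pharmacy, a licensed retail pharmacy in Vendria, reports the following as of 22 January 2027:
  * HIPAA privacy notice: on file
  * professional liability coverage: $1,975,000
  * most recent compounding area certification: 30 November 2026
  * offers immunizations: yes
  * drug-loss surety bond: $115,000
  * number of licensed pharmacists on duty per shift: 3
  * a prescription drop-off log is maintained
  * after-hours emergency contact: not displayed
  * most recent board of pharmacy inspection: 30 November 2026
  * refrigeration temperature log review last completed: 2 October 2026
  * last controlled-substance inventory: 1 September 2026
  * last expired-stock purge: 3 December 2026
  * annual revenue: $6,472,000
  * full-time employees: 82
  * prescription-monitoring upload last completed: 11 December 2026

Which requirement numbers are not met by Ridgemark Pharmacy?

1. professional liability coverage $1,975,000 < $2,275,000 → not met
2. prescription-monitoring upload 42 days ago vs limit 30 → not met
3. compounding area certification 53 days ago vs limit 60 → met
4. refrigeration temperature log review 112 days ago vs limit 120 → met
5. condition 'offers immunizations' holds; drug-loss surety bond $115,000 ≥ $105,000 → met
6. board of pharmacy inspection 53 days ago vs limit 60 → met
7. prescription drop-off log present → met
8. after-hours emergency contact absent → not met
9. HIPAA privacy notice present → met
10. licensed pharmacists on duty per shift 3 ≥ 3 → met
11. expired-stock purge 50 days ago vs limit 60 → met
12. controlled-substance inventory 143 days ago vs limit 120 → not met
Not met: 1, 2, 8, 12

1, 2, 8, 12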